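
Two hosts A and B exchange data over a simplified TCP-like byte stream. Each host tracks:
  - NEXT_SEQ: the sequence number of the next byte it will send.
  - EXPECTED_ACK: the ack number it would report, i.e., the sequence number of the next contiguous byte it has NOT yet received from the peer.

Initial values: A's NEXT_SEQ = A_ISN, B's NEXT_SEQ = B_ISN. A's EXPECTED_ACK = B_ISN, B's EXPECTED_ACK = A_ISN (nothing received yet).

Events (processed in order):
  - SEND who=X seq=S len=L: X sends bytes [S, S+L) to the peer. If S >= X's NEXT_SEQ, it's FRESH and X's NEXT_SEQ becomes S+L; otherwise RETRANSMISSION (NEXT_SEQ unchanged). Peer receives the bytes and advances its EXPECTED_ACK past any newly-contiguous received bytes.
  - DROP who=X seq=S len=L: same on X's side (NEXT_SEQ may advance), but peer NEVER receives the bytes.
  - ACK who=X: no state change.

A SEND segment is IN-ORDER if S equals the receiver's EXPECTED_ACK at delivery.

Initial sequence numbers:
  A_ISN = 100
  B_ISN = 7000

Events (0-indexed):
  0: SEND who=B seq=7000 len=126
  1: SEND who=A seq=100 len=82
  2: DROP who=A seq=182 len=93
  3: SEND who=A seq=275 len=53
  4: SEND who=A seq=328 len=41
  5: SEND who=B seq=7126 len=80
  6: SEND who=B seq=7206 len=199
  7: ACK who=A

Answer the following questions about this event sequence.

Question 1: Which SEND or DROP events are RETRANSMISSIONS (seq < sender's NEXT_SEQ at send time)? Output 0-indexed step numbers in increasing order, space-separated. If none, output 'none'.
Answer: none

Derivation:
Step 0: SEND seq=7000 -> fresh
Step 1: SEND seq=100 -> fresh
Step 2: DROP seq=182 -> fresh
Step 3: SEND seq=275 -> fresh
Step 4: SEND seq=328 -> fresh
Step 5: SEND seq=7126 -> fresh
Step 6: SEND seq=7206 -> fresh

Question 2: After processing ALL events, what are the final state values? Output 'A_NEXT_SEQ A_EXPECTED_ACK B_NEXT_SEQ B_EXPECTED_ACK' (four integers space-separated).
After event 0: A_seq=100 A_ack=7126 B_seq=7126 B_ack=100
After event 1: A_seq=182 A_ack=7126 B_seq=7126 B_ack=182
After event 2: A_seq=275 A_ack=7126 B_seq=7126 B_ack=182
After event 3: A_seq=328 A_ack=7126 B_seq=7126 B_ack=182
After event 4: A_seq=369 A_ack=7126 B_seq=7126 B_ack=182
After event 5: A_seq=369 A_ack=7206 B_seq=7206 B_ack=182
After event 6: A_seq=369 A_ack=7405 B_seq=7405 B_ack=182
After event 7: A_seq=369 A_ack=7405 B_seq=7405 B_ack=182

Answer: 369 7405 7405 182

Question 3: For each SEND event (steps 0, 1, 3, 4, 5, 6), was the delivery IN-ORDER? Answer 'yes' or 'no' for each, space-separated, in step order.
Step 0: SEND seq=7000 -> in-order
Step 1: SEND seq=100 -> in-order
Step 3: SEND seq=275 -> out-of-order
Step 4: SEND seq=328 -> out-of-order
Step 5: SEND seq=7126 -> in-order
Step 6: SEND seq=7206 -> in-order

Answer: yes yes no no yes yes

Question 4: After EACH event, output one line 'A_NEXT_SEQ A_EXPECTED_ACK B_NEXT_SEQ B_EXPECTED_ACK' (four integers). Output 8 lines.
100 7126 7126 100
182 7126 7126 182
275 7126 7126 182
328 7126 7126 182
369 7126 7126 182
369 7206 7206 182
369 7405 7405 182
369 7405 7405 182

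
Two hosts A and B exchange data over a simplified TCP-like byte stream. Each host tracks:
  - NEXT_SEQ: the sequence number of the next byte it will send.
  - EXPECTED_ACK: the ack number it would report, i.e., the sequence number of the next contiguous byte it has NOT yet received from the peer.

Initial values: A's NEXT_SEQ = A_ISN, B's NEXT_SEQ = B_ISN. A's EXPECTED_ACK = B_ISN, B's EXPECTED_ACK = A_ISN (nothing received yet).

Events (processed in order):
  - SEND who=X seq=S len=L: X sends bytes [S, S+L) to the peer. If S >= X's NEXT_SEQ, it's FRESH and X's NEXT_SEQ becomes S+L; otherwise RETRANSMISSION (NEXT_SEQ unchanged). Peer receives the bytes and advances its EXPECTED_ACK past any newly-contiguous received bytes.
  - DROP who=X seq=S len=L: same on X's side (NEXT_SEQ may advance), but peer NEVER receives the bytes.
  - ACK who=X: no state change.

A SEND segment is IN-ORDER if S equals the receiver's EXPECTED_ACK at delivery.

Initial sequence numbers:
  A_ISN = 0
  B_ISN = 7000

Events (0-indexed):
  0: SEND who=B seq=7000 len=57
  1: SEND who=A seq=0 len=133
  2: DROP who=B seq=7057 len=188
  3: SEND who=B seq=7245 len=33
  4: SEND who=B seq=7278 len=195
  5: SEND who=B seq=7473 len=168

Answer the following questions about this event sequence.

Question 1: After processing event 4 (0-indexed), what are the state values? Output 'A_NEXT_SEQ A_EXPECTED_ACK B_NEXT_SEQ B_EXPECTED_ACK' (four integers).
After event 0: A_seq=0 A_ack=7057 B_seq=7057 B_ack=0
After event 1: A_seq=133 A_ack=7057 B_seq=7057 B_ack=133
After event 2: A_seq=133 A_ack=7057 B_seq=7245 B_ack=133
After event 3: A_seq=133 A_ack=7057 B_seq=7278 B_ack=133
After event 4: A_seq=133 A_ack=7057 B_seq=7473 B_ack=133

133 7057 7473 133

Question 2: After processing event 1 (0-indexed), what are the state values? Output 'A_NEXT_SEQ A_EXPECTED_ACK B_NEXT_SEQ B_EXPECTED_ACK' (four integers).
After event 0: A_seq=0 A_ack=7057 B_seq=7057 B_ack=0
After event 1: A_seq=133 A_ack=7057 B_seq=7057 B_ack=133

133 7057 7057 133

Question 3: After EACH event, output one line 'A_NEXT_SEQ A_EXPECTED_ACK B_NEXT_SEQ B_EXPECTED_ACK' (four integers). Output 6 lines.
0 7057 7057 0
133 7057 7057 133
133 7057 7245 133
133 7057 7278 133
133 7057 7473 133
133 7057 7641 133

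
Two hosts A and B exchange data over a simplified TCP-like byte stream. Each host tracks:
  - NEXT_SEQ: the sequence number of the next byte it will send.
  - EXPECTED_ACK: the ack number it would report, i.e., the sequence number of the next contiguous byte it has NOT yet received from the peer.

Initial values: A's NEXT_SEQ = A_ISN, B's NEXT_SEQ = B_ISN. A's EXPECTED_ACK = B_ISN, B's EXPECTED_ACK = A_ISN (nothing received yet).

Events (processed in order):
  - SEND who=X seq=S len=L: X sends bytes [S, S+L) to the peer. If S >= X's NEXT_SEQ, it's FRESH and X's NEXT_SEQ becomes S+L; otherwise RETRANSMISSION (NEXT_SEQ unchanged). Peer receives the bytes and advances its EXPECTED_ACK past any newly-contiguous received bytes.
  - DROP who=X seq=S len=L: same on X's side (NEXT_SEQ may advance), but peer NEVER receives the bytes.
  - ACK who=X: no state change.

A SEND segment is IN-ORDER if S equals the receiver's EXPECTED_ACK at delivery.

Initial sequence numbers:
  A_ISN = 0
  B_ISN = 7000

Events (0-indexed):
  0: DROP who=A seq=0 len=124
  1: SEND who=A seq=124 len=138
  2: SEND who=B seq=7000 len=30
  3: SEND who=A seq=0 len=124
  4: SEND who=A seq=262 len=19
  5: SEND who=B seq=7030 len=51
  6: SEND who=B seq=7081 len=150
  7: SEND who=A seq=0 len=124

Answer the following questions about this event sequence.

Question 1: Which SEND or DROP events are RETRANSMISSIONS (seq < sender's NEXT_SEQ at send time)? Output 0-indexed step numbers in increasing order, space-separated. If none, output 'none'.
Answer: 3 7

Derivation:
Step 0: DROP seq=0 -> fresh
Step 1: SEND seq=124 -> fresh
Step 2: SEND seq=7000 -> fresh
Step 3: SEND seq=0 -> retransmit
Step 4: SEND seq=262 -> fresh
Step 5: SEND seq=7030 -> fresh
Step 6: SEND seq=7081 -> fresh
Step 7: SEND seq=0 -> retransmit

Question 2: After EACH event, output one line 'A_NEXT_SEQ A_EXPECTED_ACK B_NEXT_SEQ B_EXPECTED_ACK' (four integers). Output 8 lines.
124 7000 7000 0
262 7000 7000 0
262 7030 7030 0
262 7030 7030 262
281 7030 7030 281
281 7081 7081 281
281 7231 7231 281
281 7231 7231 281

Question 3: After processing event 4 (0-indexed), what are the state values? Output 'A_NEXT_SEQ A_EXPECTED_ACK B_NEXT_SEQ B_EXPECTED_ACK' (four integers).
After event 0: A_seq=124 A_ack=7000 B_seq=7000 B_ack=0
After event 1: A_seq=262 A_ack=7000 B_seq=7000 B_ack=0
After event 2: A_seq=262 A_ack=7030 B_seq=7030 B_ack=0
After event 3: A_seq=262 A_ack=7030 B_seq=7030 B_ack=262
After event 4: A_seq=281 A_ack=7030 B_seq=7030 B_ack=281

281 7030 7030 281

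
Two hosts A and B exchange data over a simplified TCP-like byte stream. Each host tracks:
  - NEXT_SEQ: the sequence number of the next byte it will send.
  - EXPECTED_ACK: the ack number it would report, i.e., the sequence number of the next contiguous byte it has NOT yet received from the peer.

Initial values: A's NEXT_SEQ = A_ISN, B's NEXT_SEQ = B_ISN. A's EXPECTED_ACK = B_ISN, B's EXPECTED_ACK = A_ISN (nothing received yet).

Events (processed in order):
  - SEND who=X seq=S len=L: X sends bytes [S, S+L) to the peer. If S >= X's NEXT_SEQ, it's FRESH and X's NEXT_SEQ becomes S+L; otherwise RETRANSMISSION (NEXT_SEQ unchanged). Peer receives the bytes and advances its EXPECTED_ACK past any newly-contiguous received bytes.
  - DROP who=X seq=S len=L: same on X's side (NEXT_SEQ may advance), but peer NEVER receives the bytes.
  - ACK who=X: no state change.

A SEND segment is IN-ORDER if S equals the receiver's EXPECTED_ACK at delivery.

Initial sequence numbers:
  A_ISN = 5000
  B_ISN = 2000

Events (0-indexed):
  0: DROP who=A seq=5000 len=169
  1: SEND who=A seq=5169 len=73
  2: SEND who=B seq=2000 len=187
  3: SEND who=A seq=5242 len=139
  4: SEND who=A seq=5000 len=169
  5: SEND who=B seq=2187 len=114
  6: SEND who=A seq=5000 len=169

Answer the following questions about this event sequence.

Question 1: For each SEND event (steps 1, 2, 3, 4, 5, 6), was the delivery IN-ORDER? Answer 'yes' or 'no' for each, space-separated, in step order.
Step 1: SEND seq=5169 -> out-of-order
Step 2: SEND seq=2000 -> in-order
Step 3: SEND seq=5242 -> out-of-order
Step 4: SEND seq=5000 -> in-order
Step 5: SEND seq=2187 -> in-order
Step 6: SEND seq=5000 -> out-of-order

Answer: no yes no yes yes no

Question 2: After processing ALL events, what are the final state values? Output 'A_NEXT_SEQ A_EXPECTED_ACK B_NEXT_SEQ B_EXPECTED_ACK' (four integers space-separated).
Answer: 5381 2301 2301 5381

Derivation:
After event 0: A_seq=5169 A_ack=2000 B_seq=2000 B_ack=5000
After event 1: A_seq=5242 A_ack=2000 B_seq=2000 B_ack=5000
After event 2: A_seq=5242 A_ack=2187 B_seq=2187 B_ack=5000
After event 3: A_seq=5381 A_ack=2187 B_seq=2187 B_ack=5000
After event 4: A_seq=5381 A_ack=2187 B_seq=2187 B_ack=5381
After event 5: A_seq=5381 A_ack=2301 B_seq=2301 B_ack=5381
After event 6: A_seq=5381 A_ack=2301 B_seq=2301 B_ack=5381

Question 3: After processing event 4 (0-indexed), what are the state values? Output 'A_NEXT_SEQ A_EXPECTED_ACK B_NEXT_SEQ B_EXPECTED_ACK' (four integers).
After event 0: A_seq=5169 A_ack=2000 B_seq=2000 B_ack=5000
After event 1: A_seq=5242 A_ack=2000 B_seq=2000 B_ack=5000
After event 2: A_seq=5242 A_ack=2187 B_seq=2187 B_ack=5000
After event 3: A_seq=5381 A_ack=2187 B_seq=2187 B_ack=5000
After event 4: A_seq=5381 A_ack=2187 B_seq=2187 B_ack=5381

5381 2187 2187 5381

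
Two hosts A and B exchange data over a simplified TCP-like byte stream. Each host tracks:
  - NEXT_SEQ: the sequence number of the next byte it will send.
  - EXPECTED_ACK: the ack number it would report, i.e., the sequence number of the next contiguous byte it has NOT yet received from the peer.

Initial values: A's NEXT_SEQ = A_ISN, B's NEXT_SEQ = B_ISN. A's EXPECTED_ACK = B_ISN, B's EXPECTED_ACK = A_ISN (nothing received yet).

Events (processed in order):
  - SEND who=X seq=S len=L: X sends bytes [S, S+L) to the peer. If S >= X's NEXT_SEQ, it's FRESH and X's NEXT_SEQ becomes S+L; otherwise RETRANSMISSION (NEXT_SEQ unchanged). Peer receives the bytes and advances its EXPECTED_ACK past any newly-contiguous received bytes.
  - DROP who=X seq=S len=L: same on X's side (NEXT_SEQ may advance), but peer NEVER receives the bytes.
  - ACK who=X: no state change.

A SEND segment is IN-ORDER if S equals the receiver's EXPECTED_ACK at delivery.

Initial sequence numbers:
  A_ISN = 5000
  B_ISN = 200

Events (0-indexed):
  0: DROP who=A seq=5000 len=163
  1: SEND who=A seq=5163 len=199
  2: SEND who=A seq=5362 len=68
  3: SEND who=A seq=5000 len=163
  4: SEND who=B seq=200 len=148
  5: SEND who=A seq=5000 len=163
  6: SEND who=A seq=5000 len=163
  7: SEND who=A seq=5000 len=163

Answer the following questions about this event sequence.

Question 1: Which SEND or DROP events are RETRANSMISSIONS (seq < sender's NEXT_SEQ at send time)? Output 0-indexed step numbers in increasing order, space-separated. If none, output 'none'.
Answer: 3 5 6 7

Derivation:
Step 0: DROP seq=5000 -> fresh
Step 1: SEND seq=5163 -> fresh
Step 2: SEND seq=5362 -> fresh
Step 3: SEND seq=5000 -> retransmit
Step 4: SEND seq=200 -> fresh
Step 5: SEND seq=5000 -> retransmit
Step 6: SEND seq=5000 -> retransmit
Step 7: SEND seq=5000 -> retransmit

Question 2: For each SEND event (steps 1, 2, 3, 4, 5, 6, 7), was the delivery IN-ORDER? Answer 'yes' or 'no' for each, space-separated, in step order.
Answer: no no yes yes no no no

Derivation:
Step 1: SEND seq=5163 -> out-of-order
Step 2: SEND seq=5362 -> out-of-order
Step 3: SEND seq=5000 -> in-order
Step 4: SEND seq=200 -> in-order
Step 5: SEND seq=5000 -> out-of-order
Step 6: SEND seq=5000 -> out-of-order
Step 7: SEND seq=5000 -> out-of-order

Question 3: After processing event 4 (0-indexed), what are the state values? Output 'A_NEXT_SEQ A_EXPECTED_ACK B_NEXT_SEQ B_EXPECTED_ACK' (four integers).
After event 0: A_seq=5163 A_ack=200 B_seq=200 B_ack=5000
After event 1: A_seq=5362 A_ack=200 B_seq=200 B_ack=5000
After event 2: A_seq=5430 A_ack=200 B_seq=200 B_ack=5000
After event 3: A_seq=5430 A_ack=200 B_seq=200 B_ack=5430
After event 4: A_seq=5430 A_ack=348 B_seq=348 B_ack=5430

5430 348 348 5430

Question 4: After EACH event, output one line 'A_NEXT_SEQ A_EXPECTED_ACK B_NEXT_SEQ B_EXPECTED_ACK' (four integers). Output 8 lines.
5163 200 200 5000
5362 200 200 5000
5430 200 200 5000
5430 200 200 5430
5430 348 348 5430
5430 348 348 5430
5430 348 348 5430
5430 348 348 5430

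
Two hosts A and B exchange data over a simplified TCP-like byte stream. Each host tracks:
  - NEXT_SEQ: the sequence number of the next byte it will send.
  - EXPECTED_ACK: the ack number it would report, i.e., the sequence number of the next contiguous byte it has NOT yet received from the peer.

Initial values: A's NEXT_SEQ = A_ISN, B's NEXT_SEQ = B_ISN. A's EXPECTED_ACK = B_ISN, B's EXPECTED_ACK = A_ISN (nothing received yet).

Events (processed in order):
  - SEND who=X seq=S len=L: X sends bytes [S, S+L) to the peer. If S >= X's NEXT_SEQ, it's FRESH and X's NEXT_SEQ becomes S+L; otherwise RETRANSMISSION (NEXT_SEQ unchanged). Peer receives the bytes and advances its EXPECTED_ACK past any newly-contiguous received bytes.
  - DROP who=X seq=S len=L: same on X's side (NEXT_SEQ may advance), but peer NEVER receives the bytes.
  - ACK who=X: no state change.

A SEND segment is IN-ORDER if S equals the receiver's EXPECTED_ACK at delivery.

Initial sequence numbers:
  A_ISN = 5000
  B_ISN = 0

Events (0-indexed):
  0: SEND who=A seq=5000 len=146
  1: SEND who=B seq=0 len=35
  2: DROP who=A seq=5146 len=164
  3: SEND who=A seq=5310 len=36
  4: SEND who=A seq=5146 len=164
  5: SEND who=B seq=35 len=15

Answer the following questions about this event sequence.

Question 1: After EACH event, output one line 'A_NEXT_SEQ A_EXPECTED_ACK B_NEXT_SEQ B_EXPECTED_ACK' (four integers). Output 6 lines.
5146 0 0 5146
5146 35 35 5146
5310 35 35 5146
5346 35 35 5146
5346 35 35 5346
5346 50 50 5346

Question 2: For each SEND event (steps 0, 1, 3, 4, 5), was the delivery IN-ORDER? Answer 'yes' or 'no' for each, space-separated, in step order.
Answer: yes yes no yes yes

Derivation:
Step 0: SEND seq=5000 -> in-order
Step 1: SEND seq=0 -> in-order
Step 3: SEND seq=5310 -> out-of-order
Step 4: SEND seq=5146 -> in-order
Step 5: SEND seq=35 -> in-order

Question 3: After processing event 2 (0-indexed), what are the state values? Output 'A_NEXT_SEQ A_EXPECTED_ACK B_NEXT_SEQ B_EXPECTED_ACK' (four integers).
After event 0: A_seq=5146 A_ack=0 B_seq=0 B_ack=5146
After event 1: A_seq=5146 A_ack=35 B_seq=35 B_ack=5146
After event 2: A_seq=5310 A_ack=35 B_seq=35 B_ack=5146

5310 35 35 5146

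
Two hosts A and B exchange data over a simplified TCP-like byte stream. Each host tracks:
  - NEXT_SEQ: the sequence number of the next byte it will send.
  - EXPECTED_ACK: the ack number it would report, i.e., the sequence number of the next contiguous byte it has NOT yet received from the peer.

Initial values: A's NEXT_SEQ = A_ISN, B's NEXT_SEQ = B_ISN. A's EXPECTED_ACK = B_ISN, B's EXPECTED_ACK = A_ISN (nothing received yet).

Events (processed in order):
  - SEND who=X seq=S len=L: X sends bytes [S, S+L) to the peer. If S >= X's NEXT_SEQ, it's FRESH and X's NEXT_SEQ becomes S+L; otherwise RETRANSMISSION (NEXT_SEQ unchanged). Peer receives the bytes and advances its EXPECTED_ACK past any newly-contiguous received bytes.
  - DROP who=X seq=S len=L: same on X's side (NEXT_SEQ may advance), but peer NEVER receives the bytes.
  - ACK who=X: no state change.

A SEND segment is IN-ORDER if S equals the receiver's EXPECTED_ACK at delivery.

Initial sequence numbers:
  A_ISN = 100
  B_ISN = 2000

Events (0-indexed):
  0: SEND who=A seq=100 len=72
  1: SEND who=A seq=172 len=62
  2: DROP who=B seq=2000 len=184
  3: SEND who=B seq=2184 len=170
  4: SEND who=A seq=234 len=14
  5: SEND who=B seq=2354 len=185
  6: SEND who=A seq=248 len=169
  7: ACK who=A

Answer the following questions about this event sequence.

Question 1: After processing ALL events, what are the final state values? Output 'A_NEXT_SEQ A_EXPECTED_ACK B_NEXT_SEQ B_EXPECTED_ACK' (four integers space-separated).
After event 0: A_seq=172 A_ack=2000 B_seq=2000 B_ack=172
After event 1: A_seq=234 A_ack=2000 B_seq=2000 B_ack=234
After event 2: A_seq=234 A_ack=2000 B_seq=2184 B_ack=234
After event 3: A_seq=234 A_ack=2000 B_seq=2354 B_ack=234
After event 4: A_seq=248 A_ack=2000 B_seq=2354 B_ack=248
After event 5: A_seq=248 A_ack=2000 B_seq=2539 B_ack=248
After event 6: A_seq=417 A_ack=2000 B_seq=2539 B_ack=417
After event 7: A_seq=417 A_ack=2000 B_seq=2539 B_ack=417

Answer: 417 2000 2539 417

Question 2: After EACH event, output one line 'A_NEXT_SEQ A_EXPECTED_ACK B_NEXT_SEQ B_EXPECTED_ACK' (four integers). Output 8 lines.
172 2000 2000 172
234 2000 2000 234
234 2000 2184 234
234 2000 2354 234
248 2000 2354 248
248 2000 2539 248
417 2000 2539 417
417 2000 2539 417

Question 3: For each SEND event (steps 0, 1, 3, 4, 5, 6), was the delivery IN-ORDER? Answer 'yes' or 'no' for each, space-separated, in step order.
Answer: yes yes no yes no yes

Derivation:
Step 0: SEND seq=100 -> in-order
Step 1: SEND seq=172 -> in-order
Step 3: SEND seq=2184 -> out-of-order
Step 4: SEND seq=234 -> in-order
Step 5: SEND seq=2354 -> out-of-order
Step 6: SEND seq=248 -> in-order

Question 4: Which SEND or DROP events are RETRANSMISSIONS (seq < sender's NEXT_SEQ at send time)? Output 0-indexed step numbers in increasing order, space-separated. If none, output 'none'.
Answer: none

Derivation:
Step 0: SEND seq=100 -> fresh
Step 1: SEND seq=172 -> fresh
Step 2: DROP seq=2000 -> fresh
Step 3: SEND seq=2184 -> fresh
Step 4: SEND seq=234 -> fresh
Step 5: SEND seq=2354 -> fresh
Step 6: SEND seq=248 -> fresh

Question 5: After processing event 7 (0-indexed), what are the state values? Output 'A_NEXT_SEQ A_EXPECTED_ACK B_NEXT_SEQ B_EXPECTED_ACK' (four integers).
After event 0: A_seq=172 A_ack=2000 B_seq=2000 B_ack=172
After event 1: A_seq=234 A_ack=2000 B_seq=2000 B_ack=234
After event 2: A_seq=234 A_ack=2000 B_seq=2184 B_ack=234
After event 3: A_seq=234 A_ack=2000 B_seq=2354 B_ack=234
After event 4: A_seq=248 A_ack=2000 B_seq=2354 B_ack=248
After event 5: A_seq=248 A_ack=2000 B_seq=2539 B_ack=248
After event 6: A_seq=417 A_ack=2000 B_seq=2539 B_ack=417
After event 7: A_seq=417 A_ack=2000 B_seq=2539 B_ack=417

417 2000 2539 417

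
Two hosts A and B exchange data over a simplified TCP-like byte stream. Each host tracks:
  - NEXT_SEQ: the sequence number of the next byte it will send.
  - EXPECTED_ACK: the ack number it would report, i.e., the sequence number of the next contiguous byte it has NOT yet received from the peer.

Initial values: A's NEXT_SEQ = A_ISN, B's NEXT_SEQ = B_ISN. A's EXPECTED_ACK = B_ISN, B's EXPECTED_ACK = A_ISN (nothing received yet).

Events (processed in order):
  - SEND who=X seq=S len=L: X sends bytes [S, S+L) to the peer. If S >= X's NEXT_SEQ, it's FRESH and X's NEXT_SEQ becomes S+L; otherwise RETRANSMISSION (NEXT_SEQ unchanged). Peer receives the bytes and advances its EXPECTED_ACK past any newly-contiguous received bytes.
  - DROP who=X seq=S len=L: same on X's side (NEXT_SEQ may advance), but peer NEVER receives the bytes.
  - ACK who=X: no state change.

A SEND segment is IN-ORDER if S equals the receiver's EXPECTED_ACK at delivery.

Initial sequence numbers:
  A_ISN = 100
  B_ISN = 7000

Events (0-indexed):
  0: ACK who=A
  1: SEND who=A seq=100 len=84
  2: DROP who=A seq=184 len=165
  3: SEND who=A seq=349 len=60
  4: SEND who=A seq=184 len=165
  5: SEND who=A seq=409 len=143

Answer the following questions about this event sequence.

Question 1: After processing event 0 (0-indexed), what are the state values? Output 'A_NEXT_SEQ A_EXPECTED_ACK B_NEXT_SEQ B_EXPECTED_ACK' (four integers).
After event 0: A_seq=100 A_ack=7000 B_seq=7000 B_ack=100

100 7000 7000 100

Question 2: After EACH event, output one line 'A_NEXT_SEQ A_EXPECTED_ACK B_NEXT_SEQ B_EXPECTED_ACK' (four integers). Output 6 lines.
100 7000 7000 100
184 7000 7000 184
349 7000 7000 184
409 7000 7000 184
409 7000 7000 409
552 7000 7000 552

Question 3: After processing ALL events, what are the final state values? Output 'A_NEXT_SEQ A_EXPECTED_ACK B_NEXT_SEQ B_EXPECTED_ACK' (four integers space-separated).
After event 0: A_seq=100 A_ack=7000 B_seq=7000 B_ack=100
After event 1: A_seq=184 A_ack=7000 B_seq=7000 B_ack=184
After event 2: A_seq=349 A_ack=7000 B_seq=7000 B_ack=184
After event 3: A_seq=409 A_ack=7000 B_seq=7000 B_ack=184
After event 4: A_seq=409 A_ack=7000 B_seq=7000 B_ack=409
After event 5: A_seq=552 A_ack=7000 B_seq=7000 B_ack=552

Answer: 552 7000 7000 552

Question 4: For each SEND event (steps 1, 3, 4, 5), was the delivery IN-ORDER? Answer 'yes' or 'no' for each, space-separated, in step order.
Answer: yes no yes yes

Derivation:
Step 1: SEND seq=100 -> in-order
Step 3: SEND seq=349 -> out-of-order
Step 4: SEND seq=184 -> in-order
Step 5: SEND seq=409 -> in-order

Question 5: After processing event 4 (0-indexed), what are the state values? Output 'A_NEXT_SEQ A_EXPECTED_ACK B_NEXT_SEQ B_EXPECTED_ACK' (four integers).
After event 0: A_seq=100 A_ack=7000 B_seq=7000 B_ack=100
After event 1: A_seq=184 A_ack=7000 B_seq=7000 B_ack=184
After event 2: A_seq=349 A_ack=7000 B_seq=7000 B_ack=184
After event 3: A_seq=409 A_ack=7000 B_seq=7000 B_ack=184
After event 4: A_seq=409 A_ack=7000 B_seq=7000 B_ack=409

409 7000 7000 409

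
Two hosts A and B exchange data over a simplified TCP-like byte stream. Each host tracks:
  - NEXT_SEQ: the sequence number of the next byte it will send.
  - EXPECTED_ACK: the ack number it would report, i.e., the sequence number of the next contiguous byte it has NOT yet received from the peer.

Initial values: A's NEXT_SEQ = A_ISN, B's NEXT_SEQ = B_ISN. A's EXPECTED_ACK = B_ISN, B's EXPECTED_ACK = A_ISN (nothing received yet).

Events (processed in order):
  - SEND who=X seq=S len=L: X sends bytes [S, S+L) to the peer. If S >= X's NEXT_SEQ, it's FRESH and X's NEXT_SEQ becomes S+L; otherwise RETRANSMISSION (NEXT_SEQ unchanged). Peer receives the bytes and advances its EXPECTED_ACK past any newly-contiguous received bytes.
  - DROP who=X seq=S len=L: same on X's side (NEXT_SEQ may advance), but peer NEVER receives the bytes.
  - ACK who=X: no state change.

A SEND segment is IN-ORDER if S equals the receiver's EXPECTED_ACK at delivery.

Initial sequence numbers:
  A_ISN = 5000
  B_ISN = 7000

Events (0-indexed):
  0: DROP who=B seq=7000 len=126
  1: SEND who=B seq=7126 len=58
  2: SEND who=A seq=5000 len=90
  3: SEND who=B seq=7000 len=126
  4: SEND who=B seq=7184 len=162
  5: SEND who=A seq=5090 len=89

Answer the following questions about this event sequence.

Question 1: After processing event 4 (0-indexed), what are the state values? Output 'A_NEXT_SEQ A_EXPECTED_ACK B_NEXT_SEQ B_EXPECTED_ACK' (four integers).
After event 0: A_seq=5000 A_ack=7000 B_seq=7126 B_ack=5000
After event 1: A_seq=5000 A_ack=7000 B_seq=7184 B_ack=5000
After event 2: A_seq=5090 A_ack=7000 B_seq=7184 B_ack=5090
After event 3: A_seq=5090 A_ack=7184 B_seq=7184 B_ack=5090
After event 4: A_seq=5090 A_ack=7346 B_seq=7346 B_ack=5090

5090 7346 7346 5090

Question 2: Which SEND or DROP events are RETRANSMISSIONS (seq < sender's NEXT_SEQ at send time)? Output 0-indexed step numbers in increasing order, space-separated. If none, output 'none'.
Step 0: DROP seq=7000 -> fresh
Step 1: SEND seq=7126 -> fresh
Step 2: SEND seq=5000 -> fresh
Step 3: SEND seq=7000 -> retransmit
Step 4: SEND seq=7184 -> fresh
Step 5: SEND seq=5090 -> fresh

Answer: 3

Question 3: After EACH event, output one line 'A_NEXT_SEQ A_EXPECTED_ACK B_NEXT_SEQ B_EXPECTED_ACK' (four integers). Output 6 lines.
5000 7000 7126 5000
5000 7000 7184 5000
5090 7000 7184 5090
5090 7184 7184 5090
5090 7346 7346 5090
5179 7346 7346 5179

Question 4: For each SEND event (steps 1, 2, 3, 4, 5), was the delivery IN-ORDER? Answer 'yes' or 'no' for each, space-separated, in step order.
Step 1: SEND seq=7126 -> out-of-order
Step 2: SEND seq=5000 -> in-order
Step 3: SEND seq=7000 -> in-order
Step 4: SEND seq=7184 -> in-order
Step 5: SEND seq=5090 -> in-order

Answer: no yes yes yes yes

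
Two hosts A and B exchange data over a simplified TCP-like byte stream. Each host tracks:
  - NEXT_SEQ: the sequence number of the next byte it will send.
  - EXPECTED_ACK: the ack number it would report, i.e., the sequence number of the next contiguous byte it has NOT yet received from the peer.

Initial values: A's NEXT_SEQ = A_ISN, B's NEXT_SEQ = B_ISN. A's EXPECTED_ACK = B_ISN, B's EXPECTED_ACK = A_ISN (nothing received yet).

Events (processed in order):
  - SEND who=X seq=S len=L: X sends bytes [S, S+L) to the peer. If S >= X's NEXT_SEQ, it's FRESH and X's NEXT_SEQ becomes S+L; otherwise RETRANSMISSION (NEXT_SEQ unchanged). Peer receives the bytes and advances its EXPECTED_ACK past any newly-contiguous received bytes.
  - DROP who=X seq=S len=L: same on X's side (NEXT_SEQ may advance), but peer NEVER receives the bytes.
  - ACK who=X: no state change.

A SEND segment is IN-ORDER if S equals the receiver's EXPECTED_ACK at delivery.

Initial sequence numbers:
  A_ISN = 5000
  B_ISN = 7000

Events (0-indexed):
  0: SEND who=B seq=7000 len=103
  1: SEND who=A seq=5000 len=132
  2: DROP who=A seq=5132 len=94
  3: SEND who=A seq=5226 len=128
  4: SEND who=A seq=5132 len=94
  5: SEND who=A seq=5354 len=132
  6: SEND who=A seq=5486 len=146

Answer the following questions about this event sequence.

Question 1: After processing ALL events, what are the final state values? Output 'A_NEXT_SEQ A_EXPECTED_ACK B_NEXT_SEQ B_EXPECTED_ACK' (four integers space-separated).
Answer: 5632 7103 7103 5632

Derivation:
After event 0: A_seq=5000 A_ack=7103 B_seq=7103 B_ack=5000
After event 1: A_seq=5132 A_ack=7103 B_seq=7103 B_ack=5132
After event 2: A_seq=5226 A_ack=7103 B_seq=7103 B_ack=5132
After event 3: A_seq=5354 A_ack=7103 B_seq=7103 B_ack=5132
After event 4: A_seq=5354 A_ack=7103 B_seq=7103 B_ack=5354
After event 5: A_seq=5486 A_ack=7103 B_seq=7103 B_ack=5486
After event 6: A_seq=5632 A_ack=7103 B_seq=7103 B_ack=5632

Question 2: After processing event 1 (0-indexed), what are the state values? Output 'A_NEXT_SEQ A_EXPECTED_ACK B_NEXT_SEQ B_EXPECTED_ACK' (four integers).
After event 0: A_seq=5000 A_ack=7103 B_seq=7103 B_ack=5000
After event 1: A_seq=5132 A_ack=7103 B_seq=7103 B_ack=5132

5132 7103 7103 5132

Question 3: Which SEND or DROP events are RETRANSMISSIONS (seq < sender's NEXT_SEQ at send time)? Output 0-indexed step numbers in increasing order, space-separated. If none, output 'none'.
Answer: 4

Derivation:
Step 0: SEND seq=7000 -> fresh
Step 1: SEND seq=5000 -> fresh
Step 2: DROP seq=5132 -> fresh
Step 3: SEND seq=5226 -> fresh
Step 4: SEND seq=5132 -> retransmit
Step 5: SEND seq=5354 -> fresh
Step 6: SEND seq=5486 -> fresh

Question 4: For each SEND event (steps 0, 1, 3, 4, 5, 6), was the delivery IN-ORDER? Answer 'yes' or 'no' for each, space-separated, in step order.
Answer: yes yes no yes yes yes

Derivation:
Step 0: SEND seq=7000 -> in-order
Step 1: SEND seq=5000 -> in-order
Step 3: SEND seq=5226 -> out-of-order
Step 4: SEND seq=5132 -> in-order
Step 5: SEND seq=5354 -> in-order
Step 6: SEND seq=5486 -> in-order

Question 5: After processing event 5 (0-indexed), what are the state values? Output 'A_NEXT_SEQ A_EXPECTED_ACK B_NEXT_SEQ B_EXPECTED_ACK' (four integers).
After event 0: A_seq=5000 A_ack=7103 B_seq=7103 B_ack=5000
After event 1: A_seq=5132 A_ack=7103 B_seq=7103 B_ack=5132
After event 2: A_seq=5226 A_ack=7103 B_seq=7103 B_ack=5132
After event 3: A_seq=5354 A_ack=7103 B_seq=7103 B_ack=5132
After event 4: A_seq=5354 A_ack=7103 B_seq=7103 B_ack=5354
After event 5: A_seq=5486 A_ack=7103 B_seq=7103 B_ack=5486

5486 7103 7103 5486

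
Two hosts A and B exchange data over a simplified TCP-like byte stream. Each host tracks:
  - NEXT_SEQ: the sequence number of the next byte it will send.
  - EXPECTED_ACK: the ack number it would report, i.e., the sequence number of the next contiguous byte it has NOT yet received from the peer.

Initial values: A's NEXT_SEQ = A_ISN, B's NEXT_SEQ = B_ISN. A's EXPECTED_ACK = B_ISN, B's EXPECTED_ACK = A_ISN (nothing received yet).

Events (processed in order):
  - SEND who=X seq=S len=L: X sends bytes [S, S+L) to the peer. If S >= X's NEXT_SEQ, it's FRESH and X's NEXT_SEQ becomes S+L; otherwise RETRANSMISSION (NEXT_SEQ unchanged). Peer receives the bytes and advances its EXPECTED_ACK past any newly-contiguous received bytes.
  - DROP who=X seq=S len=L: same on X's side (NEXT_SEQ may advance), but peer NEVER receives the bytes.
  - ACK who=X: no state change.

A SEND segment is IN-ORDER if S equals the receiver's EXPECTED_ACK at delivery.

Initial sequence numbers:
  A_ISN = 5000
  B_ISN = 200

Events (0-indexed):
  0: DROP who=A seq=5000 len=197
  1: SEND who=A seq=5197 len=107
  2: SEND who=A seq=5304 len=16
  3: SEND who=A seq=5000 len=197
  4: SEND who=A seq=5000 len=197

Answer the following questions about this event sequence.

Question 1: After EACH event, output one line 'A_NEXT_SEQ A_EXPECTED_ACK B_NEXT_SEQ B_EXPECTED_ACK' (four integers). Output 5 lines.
5197 200 200 5000
5304 200 200 5000
5320 200 200 5000
5320 200 200 5320
5320 200 200 5320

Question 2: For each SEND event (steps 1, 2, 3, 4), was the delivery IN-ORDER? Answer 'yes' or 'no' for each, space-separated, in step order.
Step 1: SEND seq=5197 -> out-of-order
Step 2: SEND seq=5304 -> out-of-order
Step 3: SEND seq=5000 -> in-order
Step 4: SEND seq=5000 -> out-of-order

Answer: no no yes no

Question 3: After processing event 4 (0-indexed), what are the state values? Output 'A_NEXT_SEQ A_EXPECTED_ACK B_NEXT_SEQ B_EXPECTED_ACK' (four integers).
After event 0: A_seq=5197 A_ack=200 B_seq=200 B_ack=5000
After event 1: A_seq=5304 A_ack=200 B_seq=200 B_ack=5000
After event 2: A_seq=5320 A_ack=200 B_seq=200 B_ack=5000
After event 3: A_seq=5320 A_ack=200 B_seq=200 B_ack=5320
After event 4: A_seq=5320 A_ack=200 B_seq=200 B_ack=5320

5320 200 200 5320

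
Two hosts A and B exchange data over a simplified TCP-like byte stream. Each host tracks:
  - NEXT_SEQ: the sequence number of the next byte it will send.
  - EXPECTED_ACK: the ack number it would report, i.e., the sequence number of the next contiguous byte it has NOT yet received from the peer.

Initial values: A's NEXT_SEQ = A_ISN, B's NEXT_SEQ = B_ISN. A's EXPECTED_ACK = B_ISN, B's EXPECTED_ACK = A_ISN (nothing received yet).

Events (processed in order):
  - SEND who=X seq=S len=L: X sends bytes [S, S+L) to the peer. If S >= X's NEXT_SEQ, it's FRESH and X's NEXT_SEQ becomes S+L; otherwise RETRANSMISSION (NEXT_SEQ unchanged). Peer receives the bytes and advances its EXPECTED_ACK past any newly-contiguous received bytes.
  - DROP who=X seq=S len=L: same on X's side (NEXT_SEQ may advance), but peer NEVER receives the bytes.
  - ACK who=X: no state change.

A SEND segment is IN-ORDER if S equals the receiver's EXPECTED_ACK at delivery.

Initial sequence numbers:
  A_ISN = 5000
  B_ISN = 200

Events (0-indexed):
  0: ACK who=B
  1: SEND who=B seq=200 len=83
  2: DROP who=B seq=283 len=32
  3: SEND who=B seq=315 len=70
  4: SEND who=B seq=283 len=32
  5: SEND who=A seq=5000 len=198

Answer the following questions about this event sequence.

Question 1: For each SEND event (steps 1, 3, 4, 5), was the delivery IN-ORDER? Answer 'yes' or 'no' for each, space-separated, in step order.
Step 1: SEND seq=200 -> in-order
Step 3: SEND seq=315 -> out-of-order
Step 4: SEND seq=283 -> in-order
Step 5: SEND seq=5000 -> in-order

Answer: yes no yes yes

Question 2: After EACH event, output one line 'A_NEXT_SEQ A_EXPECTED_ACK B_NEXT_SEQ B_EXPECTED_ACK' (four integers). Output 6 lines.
5000 200 200 5000
5000 283 283 5000
5000 283 315 5000
5000 283 385 5000
5000 385 385 5000
5198 385 385 5198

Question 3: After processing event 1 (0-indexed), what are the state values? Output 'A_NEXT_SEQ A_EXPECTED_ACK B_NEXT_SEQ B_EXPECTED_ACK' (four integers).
After event 0: A_seq=5000 A_ack=200 B_seq=200 B_ack=5000
After event 1: A_seq=5000 A_ack=283 B_seq=283 B_ack=5000

5000 283 283 5000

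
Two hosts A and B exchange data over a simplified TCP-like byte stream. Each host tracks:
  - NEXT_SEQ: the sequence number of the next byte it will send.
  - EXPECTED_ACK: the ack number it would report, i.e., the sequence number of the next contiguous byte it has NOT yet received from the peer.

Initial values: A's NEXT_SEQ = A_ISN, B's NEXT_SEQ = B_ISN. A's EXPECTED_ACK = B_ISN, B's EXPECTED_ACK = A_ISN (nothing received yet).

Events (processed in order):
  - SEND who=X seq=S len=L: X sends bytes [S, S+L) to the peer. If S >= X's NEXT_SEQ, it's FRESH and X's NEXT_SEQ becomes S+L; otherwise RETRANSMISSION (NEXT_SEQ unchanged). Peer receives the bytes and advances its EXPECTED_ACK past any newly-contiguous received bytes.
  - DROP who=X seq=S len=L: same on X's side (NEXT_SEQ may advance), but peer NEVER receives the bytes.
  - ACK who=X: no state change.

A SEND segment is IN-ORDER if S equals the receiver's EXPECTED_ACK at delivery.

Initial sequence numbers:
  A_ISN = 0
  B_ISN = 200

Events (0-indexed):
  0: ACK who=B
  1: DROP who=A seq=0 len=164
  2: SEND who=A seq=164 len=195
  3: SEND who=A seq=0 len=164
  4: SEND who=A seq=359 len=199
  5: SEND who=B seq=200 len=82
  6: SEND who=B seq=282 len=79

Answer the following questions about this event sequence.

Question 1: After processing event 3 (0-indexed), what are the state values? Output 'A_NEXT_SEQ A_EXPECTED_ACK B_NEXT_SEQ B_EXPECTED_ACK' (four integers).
After event 0: A_seq=0 A_ack=200 B_seq=200 B_ack=0
After event 1: A_seq=164 A_ack=200 B_seq=200 B_ack=0
After event 2: A_seq=359 A_ack=200 B_seq=200 B_ack=0
After event 3: A_seq=359 A_ack=200 B_seq=200 B_ack=359

359 200 200 359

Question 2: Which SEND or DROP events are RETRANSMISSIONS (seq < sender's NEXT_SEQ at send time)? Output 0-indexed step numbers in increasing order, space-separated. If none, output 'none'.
Step 1: DROP seq=0 -> fresh
Step 2: SEND seq=164 -> fresh
Step 3: SEND seq=0 -> retransmit
Step 4: SEND seq=359 -> fresh
Step 5: SEND seq=200 -> fresh
Step 6: SEND seq=282 -> fresh

Answer: 3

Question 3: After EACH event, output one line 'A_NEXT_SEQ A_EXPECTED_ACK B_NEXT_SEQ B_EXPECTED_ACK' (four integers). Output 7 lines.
0 200 200 0
164 200 200 0
359 200 200 0
359 200 200 359
558 200 200 558
558 282 282 558
558 361 361 558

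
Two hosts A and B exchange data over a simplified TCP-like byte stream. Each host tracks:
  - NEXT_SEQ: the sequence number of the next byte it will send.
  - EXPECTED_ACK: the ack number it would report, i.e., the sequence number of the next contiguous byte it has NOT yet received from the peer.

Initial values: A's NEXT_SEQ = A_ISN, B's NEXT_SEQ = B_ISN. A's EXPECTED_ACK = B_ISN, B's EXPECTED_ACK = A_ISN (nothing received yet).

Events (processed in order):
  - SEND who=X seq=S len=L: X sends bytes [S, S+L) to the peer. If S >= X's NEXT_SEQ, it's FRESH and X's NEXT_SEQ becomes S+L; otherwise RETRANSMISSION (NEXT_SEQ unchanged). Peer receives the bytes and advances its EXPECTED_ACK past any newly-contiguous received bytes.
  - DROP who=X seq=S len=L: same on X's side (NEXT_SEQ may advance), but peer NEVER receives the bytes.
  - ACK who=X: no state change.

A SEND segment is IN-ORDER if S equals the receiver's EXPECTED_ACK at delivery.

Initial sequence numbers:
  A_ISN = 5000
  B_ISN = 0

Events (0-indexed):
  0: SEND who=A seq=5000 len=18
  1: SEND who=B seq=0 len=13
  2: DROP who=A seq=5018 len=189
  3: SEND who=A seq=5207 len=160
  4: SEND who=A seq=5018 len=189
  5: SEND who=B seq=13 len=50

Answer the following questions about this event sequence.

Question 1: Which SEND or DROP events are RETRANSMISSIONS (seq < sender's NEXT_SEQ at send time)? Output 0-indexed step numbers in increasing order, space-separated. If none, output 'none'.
Answer: 4

Derivation:
Step 0: SEND seq=5000 -> fresh
Step 1: SEND seq=0 -> fresh
Step 2: DROP seq=5018 -> fresh
Step 3: SEND seq=5207 -> fresh
Step 4: SEND seq=5018 -> retransmit
Step 5: SEND seq=13 -> fresh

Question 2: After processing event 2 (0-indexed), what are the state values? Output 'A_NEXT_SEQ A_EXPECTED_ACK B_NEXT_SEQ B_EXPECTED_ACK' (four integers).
After event 0: A_seq=5018 A_ack=0 B_seq=0 B_ack=5018
After event 1: A_seq=5018 A_ack=13 B_seq=13 B_ack=5018
After event 2: A_seq=5207 A_ack=13 B_seq=13 B_ack=5018

5207 13 13 5018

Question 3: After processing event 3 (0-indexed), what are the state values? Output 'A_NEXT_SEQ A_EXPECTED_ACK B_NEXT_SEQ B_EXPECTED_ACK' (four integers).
After event 0: A_seq=5018 A_ack=0 B_seq=0 B_ack=5018
After event 1: A_seq=5018 A_ack=13 B_seq=13 B_ack=5018
After event 2: A_seq=5207 A_ack=13 B_seq=13 B_ack=5018
After event 3: A_seq=5367 A_ack=13 B_seq=13 B_ack=5018

5367 13 13 5018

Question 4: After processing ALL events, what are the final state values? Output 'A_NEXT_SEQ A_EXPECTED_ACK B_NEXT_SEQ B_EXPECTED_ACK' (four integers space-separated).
Answer: 5367 63 63 5367

Derivation:
After event 0: A_seq=5018 A_ack=0 B_seq=0 B_ack=5018
After event 1: A_seq=5018 A_ack=13 B_seq=13 B_ack=5018
After event 2: A_seq=5207 A_ack=13 B_seq=13 B_ack=5018
After event 3: A_seq=5367 A_ack=13 B_seq=13 B_ack=5018
After event 4: A_seq=5367 A_ack=13 B_seq=13 B_ack=5367
After event 5: A_seq=5367 A_ack=63 B_seq=63 B_ack=5367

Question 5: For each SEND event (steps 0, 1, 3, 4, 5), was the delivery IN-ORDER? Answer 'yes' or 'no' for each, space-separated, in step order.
Answer: yes yes no yes yes

Derivation:
Step 0: SEND seq=5000 -> in-order
Step 1: SEND seq=0 -> in-order
Step 3: SEND seq=5207 -> out-of-order
Step 4: SEND seq=5018 -> in-order
Step 5: SEND seq=13 -> in-order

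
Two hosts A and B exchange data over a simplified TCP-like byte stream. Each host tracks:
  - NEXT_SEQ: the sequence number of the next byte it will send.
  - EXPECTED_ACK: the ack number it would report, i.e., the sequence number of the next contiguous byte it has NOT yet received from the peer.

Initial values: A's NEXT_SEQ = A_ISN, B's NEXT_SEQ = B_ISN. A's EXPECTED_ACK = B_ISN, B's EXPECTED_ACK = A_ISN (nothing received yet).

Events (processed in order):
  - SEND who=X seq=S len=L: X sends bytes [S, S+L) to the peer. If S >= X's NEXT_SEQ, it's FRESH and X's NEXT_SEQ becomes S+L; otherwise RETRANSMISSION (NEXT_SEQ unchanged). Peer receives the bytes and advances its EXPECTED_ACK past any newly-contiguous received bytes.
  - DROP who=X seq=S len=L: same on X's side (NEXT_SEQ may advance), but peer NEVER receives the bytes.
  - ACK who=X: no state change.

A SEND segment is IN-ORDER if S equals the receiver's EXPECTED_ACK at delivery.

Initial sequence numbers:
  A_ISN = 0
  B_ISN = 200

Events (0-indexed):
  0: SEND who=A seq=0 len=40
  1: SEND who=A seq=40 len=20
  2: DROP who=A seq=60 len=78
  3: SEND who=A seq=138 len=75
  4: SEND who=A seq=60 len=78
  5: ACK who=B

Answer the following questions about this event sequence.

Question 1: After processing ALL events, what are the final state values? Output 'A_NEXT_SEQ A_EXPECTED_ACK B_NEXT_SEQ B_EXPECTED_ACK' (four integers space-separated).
After event 0: A_seq=40 A_ack=200 B_seq=200 B_ack=40
After event 1: A_seq=60 A_ack=200 B_seq=200 B_ack=60
After event 2: A_seq=138 A_ack=200 B_seq=200 B_ack=60
After event 3: A_seq=213 A_ack=200 B_seq=200 B_ack=60
After event 4: A_seq=213 A_ack=200 B_seq=200 B_ack=213
After event 5: A_seq=213 A_ack=200 B_seq=200 B_ack=213

Answer: 213 200 200 213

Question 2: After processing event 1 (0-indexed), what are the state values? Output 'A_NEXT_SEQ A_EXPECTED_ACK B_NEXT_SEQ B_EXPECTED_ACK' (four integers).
After event 0: A_seq=40 A_ack=200 B_seq=200 B_ack=40
After event 1: A_seq=60 A_ack=200 B_seq=200 B_ack=60

60 200 200 60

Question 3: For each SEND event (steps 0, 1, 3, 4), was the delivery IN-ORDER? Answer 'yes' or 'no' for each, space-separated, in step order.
Step 0: SEND seq=0 -> in-order
Step 1: SEND seq=40 -> in-order
Step 3: SEND seq=138 -> out-of-order
Step 4: SEND seq=60 -> in-order

Answer: yes yes no yes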